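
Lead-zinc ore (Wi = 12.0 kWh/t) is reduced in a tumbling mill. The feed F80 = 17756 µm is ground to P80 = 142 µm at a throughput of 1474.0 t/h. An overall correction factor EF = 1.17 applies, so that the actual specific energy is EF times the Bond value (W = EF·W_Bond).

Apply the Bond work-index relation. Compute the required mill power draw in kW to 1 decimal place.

W = 10 Wi / √P80 − 10 Wi / √F80
W = 10·12.0·(1/√142 − 1/√17756) = 10·12.0·(0.076414) = 9.1696 kWh/t
Apply correction: 9.1696 × 1.17 = 10.7285 kWh/t
P_mill = W·ṁ = 10.7285·1474.0 = 15813.8 kW

P = 15813.8 kW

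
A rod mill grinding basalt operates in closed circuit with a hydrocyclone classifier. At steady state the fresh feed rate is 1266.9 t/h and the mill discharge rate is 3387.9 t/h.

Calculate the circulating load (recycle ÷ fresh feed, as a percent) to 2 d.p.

CL = 167.42 %

Steady state: M = F + R.
R = M − F = 3387.9 − 1266.9 = 2121.0 t/h
CL = 100·R/F = 100·2121.0/1266.9 = 167.42 %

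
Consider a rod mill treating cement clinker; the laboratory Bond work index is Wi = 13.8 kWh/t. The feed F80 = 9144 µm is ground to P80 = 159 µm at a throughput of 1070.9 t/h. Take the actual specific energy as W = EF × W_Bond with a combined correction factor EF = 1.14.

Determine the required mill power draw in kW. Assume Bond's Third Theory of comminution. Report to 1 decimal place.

W = 10 Wi / √P80 − 10 Wi / √F80
W = 10·13.8·(1/√159 − 1/√9144) = 10·13.8·(0.068848) = 9.5010 kWh/t
With EF = 1.14: W = 9.5010·1.14 = 10.8311 kWh/t
P_mill = W·ṁ = 10.8311·1070.9 = 11599.0 kW

P = 11599.0 kW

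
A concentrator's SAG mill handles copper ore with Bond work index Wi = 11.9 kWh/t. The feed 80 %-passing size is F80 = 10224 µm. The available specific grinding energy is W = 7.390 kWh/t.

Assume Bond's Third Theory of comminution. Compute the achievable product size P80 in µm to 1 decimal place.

Bond:  W = 10 Wi (1/√P − 1/√F)
P80^(−½) = W/(10 Wi) + F80^(−½)
  = 7.3900/(10·11.9) + 1/√10224 = 0.062101 + 0.009890 = 0.071991
P80 = (1/0.071991)² = 13.8907² = 192.95 µm

P80 = 193.0 µm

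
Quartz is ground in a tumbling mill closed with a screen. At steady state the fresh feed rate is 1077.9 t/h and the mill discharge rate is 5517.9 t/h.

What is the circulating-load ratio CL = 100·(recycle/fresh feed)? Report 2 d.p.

Discharge = new feed + return, hence
R = M − F = 5517.9 − 1077.9 = 4440.0 t/h
CL = 100·R/F = 100·4440.0/1077.9 = 411.91 %

CL = 411.91 %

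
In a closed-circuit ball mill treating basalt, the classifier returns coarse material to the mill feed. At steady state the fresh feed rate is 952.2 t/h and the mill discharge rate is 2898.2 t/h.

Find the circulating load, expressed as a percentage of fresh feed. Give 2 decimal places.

M = F + R at steady state, so:
R = M − F = 2898.2 − 952.2 = 1946.0 t/h
CL = 100·R/F = 100·1946.0/952.2 = 204.37 %

CL = 204.37 %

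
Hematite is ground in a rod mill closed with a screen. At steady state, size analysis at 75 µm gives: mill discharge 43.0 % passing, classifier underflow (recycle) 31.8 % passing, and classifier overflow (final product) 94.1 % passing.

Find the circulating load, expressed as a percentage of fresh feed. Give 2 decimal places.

Classifier node, passing 75 µm:
d + r·d = r·u + o → r(d−u) = o−d
r = (94.1 − 43.0)/(43.0 − 31.8) = 51.1/11.2 = 4.5625
CL = 100·r = 456.25 %

CL = 456.25 %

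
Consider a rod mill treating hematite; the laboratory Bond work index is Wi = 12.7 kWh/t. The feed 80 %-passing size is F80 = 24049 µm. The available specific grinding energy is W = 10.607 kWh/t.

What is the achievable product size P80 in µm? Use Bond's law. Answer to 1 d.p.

P80 = 123.5 µm

Bond:  W = 10 Wi (1/√P − 1/√F)
⇒ 1/√P80 = W/(10·Wi) + 1/√F80
  = 10.6070/(10·12.7) + 1/√24049 = 0.083520 + 0.006448 = 0.089968
P80 = (1/0.089968)² = 11.1151² = 123.54 µm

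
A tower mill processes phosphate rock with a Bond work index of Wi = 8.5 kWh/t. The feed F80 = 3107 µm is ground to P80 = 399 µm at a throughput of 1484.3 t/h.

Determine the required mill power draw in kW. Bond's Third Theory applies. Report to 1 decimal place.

Bond:  W = 10 Wi (1/√P − 1/√F)
W = 10·8.5·(1/√399 − 1/√3107) = 10·8.5·(0.032122) = 2.7304 kWh/t
Power = W × throughput = 2.7304 kWh/t × 1484.3 t/h = 4052.7 kW

P = 4052.7 kW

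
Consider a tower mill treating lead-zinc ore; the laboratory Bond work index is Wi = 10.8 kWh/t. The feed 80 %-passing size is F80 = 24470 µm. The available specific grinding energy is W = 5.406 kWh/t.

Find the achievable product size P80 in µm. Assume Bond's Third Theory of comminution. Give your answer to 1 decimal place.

P80 = 313.8 µm

Bond:  W = 10 Wi (1/√P − 1/√F)
P80^(−½) = W/(10 Wi) + F80^(−½)
  = 5.4060/(10·10.8) + 1/√24470 = 0.050056 + 0.006393 = 0.056448
P80 = (1/0.056448)² = 17.7153² = 313.83 µm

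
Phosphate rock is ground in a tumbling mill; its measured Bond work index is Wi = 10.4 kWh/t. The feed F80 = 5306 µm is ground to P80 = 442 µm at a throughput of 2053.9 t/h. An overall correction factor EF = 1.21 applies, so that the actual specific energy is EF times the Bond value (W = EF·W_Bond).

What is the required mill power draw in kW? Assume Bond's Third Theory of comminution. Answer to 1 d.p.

W = 10 Wi (1/√P80 − 1/√F80)  [Bond]
W = 10·10.4·(1/√442 − 1/√5306) = 10·10.4·(0.033837) = 3.5190 kWh/t
W_actual = 1.21 × 3.5190 = 4.2580 kWh/t
P = W·T = 4.2580·2053.9 = 8745.6 kW

P = 8745.6 kW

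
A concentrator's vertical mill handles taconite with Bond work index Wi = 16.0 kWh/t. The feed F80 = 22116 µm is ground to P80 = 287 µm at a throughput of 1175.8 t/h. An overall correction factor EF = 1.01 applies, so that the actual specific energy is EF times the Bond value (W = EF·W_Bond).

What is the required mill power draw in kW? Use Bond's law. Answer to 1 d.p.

W = 10 Wi / √P80 − 10 Wi / √F80
W = 10·16.0·(1/√287 − 1/√22116) = 10·16.0·(0.052304) = 8.3686 kWh/t
Corrected W = EF·W_Bond = 1.01·8.3686 = 8.4523 kWh/t
P = W·T = 8.4523·1175.8 = 9938.2 kW

P = 9938.2 kW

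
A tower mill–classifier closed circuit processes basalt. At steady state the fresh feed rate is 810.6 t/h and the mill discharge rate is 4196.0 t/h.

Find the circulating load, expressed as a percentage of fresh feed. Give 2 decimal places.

CL = 417.64 %

Steady state: M = F + R.
R = M − F = 4196.0 − 810.6 = 3385.4 t/h
CL = 100·R/F = 100·3385.4/810.6 = 417.64 %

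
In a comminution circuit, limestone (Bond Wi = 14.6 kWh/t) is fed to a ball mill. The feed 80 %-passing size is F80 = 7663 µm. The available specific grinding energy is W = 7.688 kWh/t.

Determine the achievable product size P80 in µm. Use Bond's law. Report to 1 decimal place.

W_Bond = 10·Wi·(1/√P₈₀ − 1/√F₈₀)
⇒ 1/√P80 = W/(10 Wi) + 1/√F80
  = 7.6880/(10·14.6) + 1/√7663 = 0.052658 + 0.011424 = 0.064081
P80 = (1/0.064081)² = 15.6052² = 243.52 µm

P80 = 243.5 µm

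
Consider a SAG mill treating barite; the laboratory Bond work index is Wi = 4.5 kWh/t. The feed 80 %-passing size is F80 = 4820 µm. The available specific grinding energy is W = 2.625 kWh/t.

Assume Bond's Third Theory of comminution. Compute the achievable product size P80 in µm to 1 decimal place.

P80 = 189.0 µm

W = 10 Wi (P80^-0.5 − F80^-0.5)
⇒ 1/√P80 = W/(10·Wi) + 1/√F80
  = 2.6250/(10·4.5) + 1/√4820 = 0.058333 + 0.014404 = 0.072737
P80 = (1/0.072737)² = 13.7481² = 189.01 µm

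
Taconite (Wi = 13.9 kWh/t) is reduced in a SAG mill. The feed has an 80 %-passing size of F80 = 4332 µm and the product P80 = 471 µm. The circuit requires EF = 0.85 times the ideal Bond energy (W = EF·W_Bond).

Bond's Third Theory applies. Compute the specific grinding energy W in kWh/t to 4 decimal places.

W = 10·Wi·(P80^(-½) − F80^(-½))
1/√471 = 0.046078;  1/√4332 = 0.015193
W = 10·13.9·(0.046078 − 0.015193) = 4.2929 kWh/t
Corrected W = EF·W_Bond = 0.85·4.2929 = 3.6490 kWh/t

W = 3.6490 kWh/t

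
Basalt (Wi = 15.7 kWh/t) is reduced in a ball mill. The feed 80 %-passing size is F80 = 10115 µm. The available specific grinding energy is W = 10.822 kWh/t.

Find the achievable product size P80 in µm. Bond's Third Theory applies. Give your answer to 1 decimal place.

W = 10·Wi·(P80^(-½) − F80^(-½))
1/√P80 = 1/√F80 + W/(10·Wi)
  = 10.8220/(10·15.7) + 1/√10115 = 0.068930 + 0.009943 = 0.078873
P80 = (1/0.078873)² = 12.6786² = 160.75 µm

P80 = 160.7 µm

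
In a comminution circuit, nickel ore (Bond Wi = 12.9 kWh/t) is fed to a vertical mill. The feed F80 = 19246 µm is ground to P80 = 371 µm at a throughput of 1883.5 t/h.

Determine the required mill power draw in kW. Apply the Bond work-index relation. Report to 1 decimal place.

W = 10·Wi·[P80^(−½) − F80^(−½)]
W = 10·12.9·(1/√371 − 1/√19246) = 10·12.9·(0.044709) = 5.7675 kWh/t
P_mill = W·ṁ = 5.7675·1883.5 = 10863.1 kW

P = 10863.1 kW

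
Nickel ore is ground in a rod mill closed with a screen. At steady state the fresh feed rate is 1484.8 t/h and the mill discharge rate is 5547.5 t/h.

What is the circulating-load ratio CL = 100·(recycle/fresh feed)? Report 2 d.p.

Mill node: discharge = fresh + recycle.
R = M − F = 5547.5 − 1484.8 = 4062.7 t/h
CL = 100·R/F = 100·4062.7/1484.8 = 273.62 %

CL = 273.62 %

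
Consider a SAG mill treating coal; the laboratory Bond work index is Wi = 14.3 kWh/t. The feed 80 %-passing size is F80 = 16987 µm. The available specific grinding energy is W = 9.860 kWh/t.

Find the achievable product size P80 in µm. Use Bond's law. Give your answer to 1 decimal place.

Bond:  W = 10 Wi (1/√P − 1/√F)
⇒ 1/√P80 = W/(10·Wi) + 1/√F80
  = 9.8600/(10·14.3) + 1/√16987 = 0.068951 + 0.007673 = 0.076624
P80 = (1/0.076624)² = 13.0508² = 170.32 µm

P80 = 170.3 µm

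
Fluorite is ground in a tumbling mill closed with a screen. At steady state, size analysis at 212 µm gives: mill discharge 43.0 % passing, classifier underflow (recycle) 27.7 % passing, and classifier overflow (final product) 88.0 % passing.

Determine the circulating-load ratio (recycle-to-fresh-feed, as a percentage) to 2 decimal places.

CL = 294.12 %

Mass balance on the −212 µm fraction:
(1+r)d = ru + o → r = (o−d)/(d−u)
r = (88.0 − 43.0)/(43.0 − 27.7) = 45.0/15.3 = 2.9412
CL = 100·r = 294.12 %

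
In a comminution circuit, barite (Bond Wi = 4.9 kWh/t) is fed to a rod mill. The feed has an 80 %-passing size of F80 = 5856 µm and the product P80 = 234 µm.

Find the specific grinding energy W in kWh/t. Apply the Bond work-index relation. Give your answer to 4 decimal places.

W = 10 Wi (1/√P80 − 1/√F80)  [Bond]
1/√234 = 0.065372;  1/√5856 = 0.013068
W = 10·4.9·(0.065372 − 0.013068) = 2.5629 kWh/t

W = 2.5629 kWh/t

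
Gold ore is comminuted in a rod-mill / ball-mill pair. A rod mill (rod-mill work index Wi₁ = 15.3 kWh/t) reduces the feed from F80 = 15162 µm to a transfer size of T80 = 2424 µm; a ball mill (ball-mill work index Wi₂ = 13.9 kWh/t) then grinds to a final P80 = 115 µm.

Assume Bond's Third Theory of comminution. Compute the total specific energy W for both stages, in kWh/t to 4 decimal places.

W = 12.0036 kWh/t

W = 10 Wi (1/√P80 − 1/√F80)  [Bond]
Stage 1 (15162→2424 µm, Wi₁=15.3): W₁ = 10·15.3·(0.020311 − 0.008121) = 1.8651 kWh/t
Stage 2 (2424→115 µm, Wi₂=13.9): W₂ = 10·13.9·(0.093250 − 0.020311) = 10.1386 kWh/t
W = W₁ + W₂ = 1.8651 + 10.1386 = 12.0036 kWh/t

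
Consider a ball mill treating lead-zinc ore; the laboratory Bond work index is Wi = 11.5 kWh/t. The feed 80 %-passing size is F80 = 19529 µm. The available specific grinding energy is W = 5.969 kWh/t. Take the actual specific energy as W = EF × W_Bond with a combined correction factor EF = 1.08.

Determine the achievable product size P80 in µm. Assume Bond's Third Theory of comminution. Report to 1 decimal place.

P80 = 328.0 µm

Bond: W = 10·Wi·(1/√P80 − 1/√F80)
W_Bond = W / EF = 5.969 / 1.08 = 5.5269 kWh/t
P80^(−½) = W_Bond/(10 Wi) + F80^(−½)
  = 5.5269/(10·11.5) + 1/√19529 = 0.048060 + 0.007156 = 0.055215
P80 = (1/0.055215)² = 18.1109² = 328.00 µm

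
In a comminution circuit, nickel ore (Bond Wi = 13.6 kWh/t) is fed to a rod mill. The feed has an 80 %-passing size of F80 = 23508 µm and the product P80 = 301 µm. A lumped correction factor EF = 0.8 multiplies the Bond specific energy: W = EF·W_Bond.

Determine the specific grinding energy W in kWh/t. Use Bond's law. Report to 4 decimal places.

W = 5.5615 kWh/t

W = 10·Wi·[P80^(−½) − F80^(−½)]
1/√301 = 0.057639;  1/√23508 = 0.006522
W = 10·13.6·(0.057639 − 0.006522) = 6.9519 kWh/t
Corrected W = EF·W_Bond = 0.8·6.9519 = 5.5615 kWh/t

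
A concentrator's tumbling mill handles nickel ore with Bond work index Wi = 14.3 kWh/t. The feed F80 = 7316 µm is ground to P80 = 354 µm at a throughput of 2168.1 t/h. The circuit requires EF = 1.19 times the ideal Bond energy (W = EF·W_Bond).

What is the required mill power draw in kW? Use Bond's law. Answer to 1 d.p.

P = 15295.8 kW

W_Bond = 10·Wi·(1/√P₈₀ − 1/√F₈₀)
W = 10·14.3·(1/√354 − 1/√7316) = 10·14.3·(0.041458) = 5.9285 kWh/t
Corrected W = EF·W_Bond = 1.19·5.9285 = 7.0549 kWh/t
P = W·T = 7.0549·2168.1 = 15295.8 kW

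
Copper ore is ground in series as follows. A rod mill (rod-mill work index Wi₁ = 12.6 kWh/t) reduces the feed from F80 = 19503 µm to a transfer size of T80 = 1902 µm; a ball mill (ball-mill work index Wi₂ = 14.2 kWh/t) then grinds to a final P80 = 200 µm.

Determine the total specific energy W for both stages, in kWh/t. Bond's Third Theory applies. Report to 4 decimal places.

W = 8.7718 kWh/t

W = 10 Wi (1/√P80 − 1/√F80)  [Bond]
Stage 1 (19503→1902 µm, Wi₁=12.6): W₁ = 10·12.6·(0.022930 − 0.007161) = 1.9869 kWh/t
Stage 2 (1902→200 µm, Wi₂=14.2): W₂ = 10·14.2·(0.070711 − 0.022930) = 6.7849 kWh/t
W = W₁ + W₂ = 1.9869 + 6.7849 = 8.7718 kWh/t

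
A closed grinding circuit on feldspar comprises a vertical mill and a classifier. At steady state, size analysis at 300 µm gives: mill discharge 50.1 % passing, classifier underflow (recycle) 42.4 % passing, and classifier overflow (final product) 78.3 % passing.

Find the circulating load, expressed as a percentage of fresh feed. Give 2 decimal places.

CL = 366.23 %

Let r = R/F. Size balance at 300 µm:
d + r·d = r·u + o → r(d−u) = o−d
r = (78.3 − 50.1)/(50.1 − 42.4) = 28.2/7.7 = 3.6623
CL = 100·r = 366.23 %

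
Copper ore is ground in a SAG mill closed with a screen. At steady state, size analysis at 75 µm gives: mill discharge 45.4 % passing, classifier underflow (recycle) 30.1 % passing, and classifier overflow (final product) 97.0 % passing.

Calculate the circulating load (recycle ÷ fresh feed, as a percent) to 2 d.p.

Two-product formula at 75 µm:
Fd + Rd = Ru + Fo ⇒ R/F = (o−d)/(d−u)
r = (97.0 − 45.4)/(45.4 − 30.1) = 51.6/15.3 = 3.3725
CL = 100·r = 337.25 %

CL = 337.25 %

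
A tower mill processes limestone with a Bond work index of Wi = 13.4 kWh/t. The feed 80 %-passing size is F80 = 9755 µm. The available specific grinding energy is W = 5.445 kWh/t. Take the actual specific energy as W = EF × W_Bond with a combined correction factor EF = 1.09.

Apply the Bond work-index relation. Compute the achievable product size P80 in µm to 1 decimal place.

P80 = 445.0 µm

Bond: W = 10·Wi·(1/√P80 − 1/√F80)
W_Bond = W / EF = 5.445 / 1.09 = 4.9954 kWh/t
⇒ 1/√P80 = W_Bond/(10·Wi) + 1/√F80
  = 4.9954/(10·13.4) + 1/√9755 = 0.037279 + 0.010125 = 0.047404
P80 = (1/0.047404)² = 21.0953² = 445.01 µm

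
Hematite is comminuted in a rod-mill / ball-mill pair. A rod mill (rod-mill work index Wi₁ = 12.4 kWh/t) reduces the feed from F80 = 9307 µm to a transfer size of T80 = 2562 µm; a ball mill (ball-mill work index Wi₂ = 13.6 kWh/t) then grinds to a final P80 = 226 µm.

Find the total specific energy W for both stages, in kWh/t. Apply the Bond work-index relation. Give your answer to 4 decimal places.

W = 7.5242 kWh/t

W = 10 Wi / √P80 − 10 Wi / √F80
Stage 1 (9307→2562 µm, Wi₁=12.4): W₁ = 10·12.4·(0.019757 − 0.010366) = 1.1645 kWh/t
Stage 2 (2562→226 µm, Wi₂=13.6): W₂ = 10·13.6·(0.066519 − 0.019757) = 6.3597 kWh/t
W = W₁ + W₂ = 1.1645 + 6.3597 = 7.5242 kWh/t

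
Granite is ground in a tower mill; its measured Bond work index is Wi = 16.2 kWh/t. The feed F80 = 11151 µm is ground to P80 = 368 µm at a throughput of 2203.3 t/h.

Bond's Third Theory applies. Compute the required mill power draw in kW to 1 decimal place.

P = 15226.4 kW

W_Bond = 10·Wi·(1/√P₈₀ − 1/√F₈₀)
W = 10·16.2·(1/√368 − 1/√11151) = 10·16.2·(0.042659) = 6.9107 kWh/t
P_mill = W·ṁ = 6.9107·2203.3 = 15226.4 kW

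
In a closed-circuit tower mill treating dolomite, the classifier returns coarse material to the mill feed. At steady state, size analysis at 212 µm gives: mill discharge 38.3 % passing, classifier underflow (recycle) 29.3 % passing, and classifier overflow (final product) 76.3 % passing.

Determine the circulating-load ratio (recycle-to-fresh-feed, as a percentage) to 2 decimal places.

Balance %-passing 212 µm (r = R/F):
(1+r)d = ru + o → r = (o−d)/(d−u)
r = (76.3 − 38.3)/(38.3 − 29.3) = 38.0/9.0 = 4.2222
CL = 100·r = 422.22 %

CL = 422.22 %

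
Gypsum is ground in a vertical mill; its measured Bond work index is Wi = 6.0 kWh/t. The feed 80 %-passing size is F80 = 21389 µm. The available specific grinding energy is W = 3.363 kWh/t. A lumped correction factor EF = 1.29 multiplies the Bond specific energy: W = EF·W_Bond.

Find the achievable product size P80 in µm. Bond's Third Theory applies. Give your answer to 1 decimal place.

P80 = 395.4 µm

W_Bond = 10·Wi·(1/√P₈₀ − 1/√F₈₀)
W_Bond = W / EF = 3.363 / 1.29 = 2.6070 kWh/t
P80^-0.5 = F80^-0.5 + W_Bond/(10 Wi)
  = 2.6070/(10·6.0) + 1/√21389 = 0.043450 + 0.006838 = 0.050287
P80 = (1/0.050287)² = 19.8858² = 395.44 µm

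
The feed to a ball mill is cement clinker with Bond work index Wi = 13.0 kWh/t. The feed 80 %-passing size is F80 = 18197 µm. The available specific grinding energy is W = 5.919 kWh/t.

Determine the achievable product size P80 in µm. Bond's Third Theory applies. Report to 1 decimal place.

P80 = 356.8 µm

W = 10 Wi (1/√P80 − 1/√F80)  [Bond]
P80^(−½) = W/(10 Wi) + F80^(−½)
  = 5.9190/(10·13.0) + 1/√18197 = 0.045531 + 0.007413 = 0.052944
P80 = (1/0.052944)² = 18.8879² = 356.75 µm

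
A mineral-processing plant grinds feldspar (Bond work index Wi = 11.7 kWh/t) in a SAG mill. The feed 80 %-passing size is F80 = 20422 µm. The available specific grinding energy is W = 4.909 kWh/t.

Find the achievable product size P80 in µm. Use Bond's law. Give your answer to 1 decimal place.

W = 10·Wi·[P80^(−½) − F80^(−½)]
P80^-0.5 = F80^-0.5 + W/(10 Wi)
  = 4.9090/(10·11.7) + 1/√20422 = 0.041957 + 0.006998 = 0.048955
P80 = (1/0.048955)² = 20.4270² = 417.26 µm

P80 = 417.3 µm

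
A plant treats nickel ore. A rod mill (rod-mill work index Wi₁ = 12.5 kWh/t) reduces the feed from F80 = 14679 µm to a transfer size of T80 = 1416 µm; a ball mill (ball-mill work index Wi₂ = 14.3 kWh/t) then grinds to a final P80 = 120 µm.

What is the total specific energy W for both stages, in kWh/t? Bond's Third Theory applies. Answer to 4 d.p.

W = 10·Wi·[P80^(−½) − F80^(−½)]
Stage 1 (14679→1416 µm, Wi₁=12.5): W₁ = 10·12.5·(0.026575 − 0.008254) = 2.2901 kWh/t
Stage 2 (1416→120 µm, Wi₂=14.3): W₂ = 10·14.3·(0.091287 − 0.026575) = 9.2539 kWh/t
W = W₁ + W₂ = 2.2901 + 9.2539 = 11.5440 kWh/t

W = 11.5440 kWh/t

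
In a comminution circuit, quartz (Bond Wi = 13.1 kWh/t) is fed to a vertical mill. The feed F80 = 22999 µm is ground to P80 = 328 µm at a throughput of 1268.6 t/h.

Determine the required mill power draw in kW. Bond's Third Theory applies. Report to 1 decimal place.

P = 8080.3 kW

W_Bond = 10·Wi·(1/√P₈₀ − 1/√F₈₀)
W = 10·13.1·(1/√328 − 1/√22999) = 10·13.1·(0.048622) = 6.3695 kWh/t
P = W·T = 6.3695·1268.6 = 8080.3 kW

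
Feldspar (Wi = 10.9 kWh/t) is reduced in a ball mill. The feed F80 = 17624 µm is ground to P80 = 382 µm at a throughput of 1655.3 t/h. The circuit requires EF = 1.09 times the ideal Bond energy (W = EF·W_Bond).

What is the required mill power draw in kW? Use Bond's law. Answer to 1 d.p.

P = 8580.9 kW

Bond:  W = 10 Wi (1/√P − 1/√F)
W = 10·10.9·(1/√382 − 1/√17624) = 10·10.9·(0.043632) = 4.7559 kWh/t
Corrected W = EF·W_Bond = 1.09·4.7559 = 5.1839 kWh/t
P_mill = W·ṁ = 5.1839·1655.3 = 8580.9 kW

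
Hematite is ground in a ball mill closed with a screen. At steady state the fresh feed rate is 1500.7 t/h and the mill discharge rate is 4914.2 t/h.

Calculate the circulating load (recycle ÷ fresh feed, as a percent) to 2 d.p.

CL = 227.46 %

Discharge = new feed + return, hence
R = M − F = 4914.2 − 1500.7 = 3413.5 t/h
CL = 100·R/F = 100·3413.5/1500.7 = 227.46 %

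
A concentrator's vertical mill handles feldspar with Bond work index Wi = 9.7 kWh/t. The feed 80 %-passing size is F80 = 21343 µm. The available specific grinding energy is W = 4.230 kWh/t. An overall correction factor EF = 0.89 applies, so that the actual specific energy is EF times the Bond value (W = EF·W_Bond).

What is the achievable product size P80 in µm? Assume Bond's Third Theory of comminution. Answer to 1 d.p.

P80 = 320.7 µm

W = 10 Wi (1/√P80 − 1/√F80)  [Bond]
W_Bond = W / EF = 4.230 / 0.89 = 4.7528 kWh/t
1/√P80 = 1/√F80 + W_Bond/(10·Wi)
  = 4.7528/(10·9.7) + 1/√21343 = 0.048998 + 0.006845 = 0.055843
P80 = (1/0.055843)² = 17.9073² = 320.67 µm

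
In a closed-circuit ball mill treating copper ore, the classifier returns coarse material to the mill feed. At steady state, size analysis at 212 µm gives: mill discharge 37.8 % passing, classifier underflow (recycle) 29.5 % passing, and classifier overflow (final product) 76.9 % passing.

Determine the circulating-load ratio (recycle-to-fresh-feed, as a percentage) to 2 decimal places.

Classifier node, passing 212 µm:
(1+r)·d = r·u + o ⇒ r = (o−d)/(d−u)
r = (76.9 − 37.8)/(37.8 − 29.5) = 39.1/8.3 = 4.7108
CL = 100·r = 471.08 %

CL = 471.08 %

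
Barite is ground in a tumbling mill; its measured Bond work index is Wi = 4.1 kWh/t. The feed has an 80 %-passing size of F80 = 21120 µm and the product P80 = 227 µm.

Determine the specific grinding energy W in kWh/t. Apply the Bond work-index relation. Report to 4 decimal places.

W = 2.4391 kWh/t

W = 10 Wi / √P80 − 10 Wi / √F80
1/√227 = 0.066372;  1/√21120 = 0.006881
W = 10·4.1·(0.066372 − 0.006881) = 2.4391 kWh/t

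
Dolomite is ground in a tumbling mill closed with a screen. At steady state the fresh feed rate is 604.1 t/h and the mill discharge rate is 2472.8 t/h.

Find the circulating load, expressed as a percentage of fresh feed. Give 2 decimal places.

CL = 309.34 %

Steady state: M = F + R.
R = M − F = 2472.8 − 604.1 = 1868.7 t/h
CL = 100·R/F = 100·1868.7/604.1 = 309.34 %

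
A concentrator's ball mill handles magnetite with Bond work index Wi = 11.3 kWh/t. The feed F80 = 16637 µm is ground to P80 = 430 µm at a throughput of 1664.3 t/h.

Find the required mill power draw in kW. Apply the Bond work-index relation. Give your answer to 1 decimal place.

W = 10 Wi / √P80 − 10 Wi / √F80
W = 10·11.3·(1/√430 − 1/√16637) = 10·11.3·(0.040471) = 4.5733 kWh/t
Power = W × throughput = 4.5733 kWh/t × 1664.3 t/h = 7611.3 kW

P = 7611.3 kW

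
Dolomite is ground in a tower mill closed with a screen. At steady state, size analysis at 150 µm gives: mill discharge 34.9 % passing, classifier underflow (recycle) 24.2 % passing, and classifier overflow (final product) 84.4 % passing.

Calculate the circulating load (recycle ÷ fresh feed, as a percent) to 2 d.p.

CL = 462.62 %

Let r = R/F. Size balance at 150 µm:
d + r·d = r·u + o → r(d−u) = o−d
r = (84.4 − 34.9)/(34.9 − 24.2) = 49.5/10.7 = 4.6262
CL = 100·r = 462.62 %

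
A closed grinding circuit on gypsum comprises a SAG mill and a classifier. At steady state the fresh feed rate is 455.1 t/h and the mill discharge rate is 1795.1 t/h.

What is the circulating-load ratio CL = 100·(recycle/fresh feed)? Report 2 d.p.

CL = 294.44 %

M = F + R at steady state, so:
R = M − F = 1795.1 − 455.1 = 1340.0 t/h
CL = 100·R/F = 100·1340.0/455.1 = 294.44 %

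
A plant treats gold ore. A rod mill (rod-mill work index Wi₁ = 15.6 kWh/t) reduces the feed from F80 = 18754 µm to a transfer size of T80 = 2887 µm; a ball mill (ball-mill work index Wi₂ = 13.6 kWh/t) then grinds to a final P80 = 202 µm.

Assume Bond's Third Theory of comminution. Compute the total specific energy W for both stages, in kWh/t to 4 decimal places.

W = 10 Wi (1/√P80 − 1/√F80)  [Bond]
Stage 1 (18754→2887 µm, Wi₁=15.6): W₁ = 10·15.6·(0.018611 − 0.007302) = 1.7642 kWh/t
Stage 2 (2887→202 µm, Wi₂=13.6): W₂ = 10·13.6·(0.070360 − 0.018611) = 7.0378 kWh/t
W = W₁ + W₂ = 1.7642 + 7.0378 = 8.8020 kWh/t

W = 8.8020 kWh/t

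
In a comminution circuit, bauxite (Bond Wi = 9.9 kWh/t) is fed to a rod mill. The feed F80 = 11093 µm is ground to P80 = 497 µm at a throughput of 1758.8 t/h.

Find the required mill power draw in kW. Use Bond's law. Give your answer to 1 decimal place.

Bond:  W = 10 Wi (1/√P − 1/√F)
W = 10·9.9·(1/√497 − 1/√11093) = 10·9.9·(0.035362) = 3.5008 kWh/t
Power = W × throughput = 3.5008 kWh/t × 1758.8 t/h = 6157.2 kW

P = 6157.2 kW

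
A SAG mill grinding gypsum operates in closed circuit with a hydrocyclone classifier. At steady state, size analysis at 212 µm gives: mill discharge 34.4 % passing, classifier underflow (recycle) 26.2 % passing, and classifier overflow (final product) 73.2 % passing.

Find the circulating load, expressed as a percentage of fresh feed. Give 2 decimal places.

Classifier node, passing 212 µm:
(1+r)d = ru + o → r = (o−d)/(d−u)
r = (73.2 − 34.4)/(34.4 − 26.2) = 38.8/8.2 = 4.7317
CL = 100·r = 473.17 %

CL = 473.17 %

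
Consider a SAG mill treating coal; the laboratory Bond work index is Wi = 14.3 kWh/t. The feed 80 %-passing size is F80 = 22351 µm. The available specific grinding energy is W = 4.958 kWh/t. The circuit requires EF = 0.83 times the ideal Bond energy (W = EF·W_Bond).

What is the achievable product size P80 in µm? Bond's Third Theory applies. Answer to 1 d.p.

P80 = 425.8 µm

W = 10 Wi (P80^-0.5 − F80^-0.5)
W_Bond = W / EF = 4.958 / 0.83 = 5.9735 kWh/t
P80^(−½) = W_Bond/(10 Wi) + F80^(−½)
  = 5.9735/(10·14.3) + 1/√22351 = 0.041773 + 0.006689 = 0.048462
P80 = (1/0.048462)² = 20.6349² = 425.80 µm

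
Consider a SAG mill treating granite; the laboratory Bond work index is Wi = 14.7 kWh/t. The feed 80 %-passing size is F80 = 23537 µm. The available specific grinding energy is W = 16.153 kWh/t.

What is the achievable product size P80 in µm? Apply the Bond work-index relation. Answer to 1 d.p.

P80 = 73.8 µm

W = 10 Wi (1/√P80 − 1/√F80)  [Bond]
1/√P80 = 1/√F80 + W/(10·Wi)
  = 16.1530/(10·14.7) + 1/√23537 = 0.109884 + 0.006518 = 0.116403
P80 = (1/0.116403)² = 8.5909² = 73.80 µm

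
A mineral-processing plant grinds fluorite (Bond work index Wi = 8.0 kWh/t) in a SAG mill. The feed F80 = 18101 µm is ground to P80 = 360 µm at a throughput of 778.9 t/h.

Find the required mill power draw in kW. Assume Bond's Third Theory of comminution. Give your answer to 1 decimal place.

P = 2821.0 kW

W = 10·Wi·[P80^(−½) − F80^(−½)]
W = 10·8.0·(1/√360 − 1/√18101) = 10·8.0·(0.045272) = 3.6218 kWh/t
Mill draw = 3.6218 × 778.9 = 2821.0 kW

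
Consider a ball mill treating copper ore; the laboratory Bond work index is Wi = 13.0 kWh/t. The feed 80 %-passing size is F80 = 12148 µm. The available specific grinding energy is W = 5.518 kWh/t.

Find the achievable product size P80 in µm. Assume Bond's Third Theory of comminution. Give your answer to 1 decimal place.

W = 10·Wi·(P80^(-½) − F80^(-½))
P80^(−½) = W/(10 Wi) + F80^(−½)
  = 5.5180/(10·13.0) + 1/√12148 = 0.042446 + 0.009073 = 0.051519
P80 = (1/0.051519)² = 19.4103² = 376.76 µm

P80 = 376.8 µm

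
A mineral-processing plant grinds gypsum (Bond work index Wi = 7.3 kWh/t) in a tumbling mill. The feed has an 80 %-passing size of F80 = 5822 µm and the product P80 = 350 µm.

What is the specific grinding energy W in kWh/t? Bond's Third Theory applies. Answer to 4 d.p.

W = 10·Wi·(P80^(-½) − F80^(-½))
1/√350 = 0.053452;  1/√5822 = 0.013106
W = 10·7.3·(0.053452 − 0.013106) = 2.9453 kWh/t

W = 2.9453 kWh/t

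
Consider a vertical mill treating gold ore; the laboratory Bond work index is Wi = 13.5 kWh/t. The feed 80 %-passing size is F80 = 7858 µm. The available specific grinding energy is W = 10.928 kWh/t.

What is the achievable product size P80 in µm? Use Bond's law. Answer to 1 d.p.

W = 10·Wi·[P80^(−½) − F80^(−½)]
⇒ 1/√P80 = W/(10 Wi) + 1/√F80
  = 10.9280/(10·13.5) + 1/√7858 = 0.080948 + 0.011281 = 0.092229
P80 = (1/0.092229)² = 10.8426² = 117.56 µm

P80 = 117.6 µm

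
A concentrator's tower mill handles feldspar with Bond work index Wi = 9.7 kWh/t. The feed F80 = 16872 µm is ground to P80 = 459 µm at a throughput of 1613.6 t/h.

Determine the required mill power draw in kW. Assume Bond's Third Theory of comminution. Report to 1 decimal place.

W = 10·Wi·[P80^(−½) − F80^(−½)]
W = 10·9.7·(1/√459 − 1/√16872) = 10·9.7·(0.038977) = 3.7808 kWh/t
P_mill = W·ṁ = 3.7808·1613.6 = 6100.7 kW

P = 6100.7 kW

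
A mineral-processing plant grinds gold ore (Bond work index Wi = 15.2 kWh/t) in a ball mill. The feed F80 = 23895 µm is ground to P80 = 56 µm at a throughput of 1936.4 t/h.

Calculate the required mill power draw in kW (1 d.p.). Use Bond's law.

P = 37427.8 kW

Bond:  W = 10 Wi (1/√P − 1/√F)
W = 10·15.2·(1/√56 − 1/√23895) = 10·15.2·(0.127161) = 19.3285 kWh/t
Power = W × throughput = 19.3285 kWh/t × 1936.4 t/h = 37427.8 kW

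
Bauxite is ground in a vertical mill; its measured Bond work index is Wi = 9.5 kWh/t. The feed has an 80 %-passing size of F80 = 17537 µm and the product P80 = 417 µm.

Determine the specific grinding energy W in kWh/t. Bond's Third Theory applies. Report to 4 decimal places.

W = 10 Wi (P80^-0.5 − F80^-0.5)
1/√417 = 0.048970;  1/√17537 = 0.007551
W = 10·9.5·(0.048970 − 0.007551) = 3.9348 kWh/t

W = 3.9348 kWh/t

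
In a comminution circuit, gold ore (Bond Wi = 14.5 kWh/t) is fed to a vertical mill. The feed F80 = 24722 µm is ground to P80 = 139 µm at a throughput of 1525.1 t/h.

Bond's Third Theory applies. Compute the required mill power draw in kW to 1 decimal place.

P = 17350.4 kW

W = 10·Wi·[P80^(−½) − F80^(−½)]
W = 10·14.5·(1/√139 − 1/√24722) = 10·14.5·(0.078459) = 11.3765 kWh/t
P_mill = W·ṁ = 11.3765·1525.1 = 17350.4 kW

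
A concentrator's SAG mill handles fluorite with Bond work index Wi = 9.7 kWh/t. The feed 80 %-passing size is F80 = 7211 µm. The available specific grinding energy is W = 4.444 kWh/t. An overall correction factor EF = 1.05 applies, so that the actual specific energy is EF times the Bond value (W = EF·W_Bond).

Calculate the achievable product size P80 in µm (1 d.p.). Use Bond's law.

W_Bond = 10·Wi·(1/√P₈₀ − 1/√F₈₀)
W_Bond = W / EF = 4.444 / 1.05 = 4.2324 kWh/t
1/√P80 = 1/√F80 + W_Bond/(10·Wi)
  = 4.2324/(10·9.7) + 1/√7211 = 0.043633 + 0.011776 = 0.055409
P80 = (1/0.055409)² = 18.0476² = 325.72 µm

P80 = 325.7 µm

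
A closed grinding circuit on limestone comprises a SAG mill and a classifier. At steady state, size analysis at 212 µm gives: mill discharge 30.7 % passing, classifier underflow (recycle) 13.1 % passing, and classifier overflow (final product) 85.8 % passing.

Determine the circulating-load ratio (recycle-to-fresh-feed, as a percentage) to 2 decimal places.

Balance %-passing 212 µm (r = R/F):
d + r·d = r·u + o → r(d−u) = o−d
r = (85.8 − 30.7)/(30.7 − 13.1) = 55.1/17.6 = 3.1307
CL = 100·r = 313.07 %

CL = 313.07 %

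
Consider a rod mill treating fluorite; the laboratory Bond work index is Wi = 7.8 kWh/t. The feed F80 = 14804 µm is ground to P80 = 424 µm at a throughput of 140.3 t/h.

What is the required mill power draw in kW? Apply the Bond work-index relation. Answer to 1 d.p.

P = 441.5 kW

Bond: W = 10·Wi·(1/√P80 − 1/√F80)
W = 10·7.8·(1/√424 − 1/√14804) = 10·7.8·(0.040345) = 3.1469 kWh/t
Power = W × throughput = 3.1469 kWh/t × 140.3 t/h = 441.5 kW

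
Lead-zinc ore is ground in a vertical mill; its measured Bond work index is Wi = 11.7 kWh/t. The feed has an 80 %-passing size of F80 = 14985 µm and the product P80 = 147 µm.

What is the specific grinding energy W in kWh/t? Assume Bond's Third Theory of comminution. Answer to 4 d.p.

W = 8.6942 kWh/t

Bond: W = 10·Wi·(1/√P80 − 1/√F80)
1/√147 = 0.082479;  1/√14985 = 0.008169
W = 10·11.7·(0.082479 − 0.008169) = 8.6942 kWh/t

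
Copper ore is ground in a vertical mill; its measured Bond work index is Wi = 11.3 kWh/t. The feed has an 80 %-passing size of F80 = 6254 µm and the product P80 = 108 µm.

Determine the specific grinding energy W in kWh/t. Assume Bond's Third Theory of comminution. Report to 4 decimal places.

W = 10·Wi·[P80^(−½) − F80^(−½)]
1/√108 = 0.096225;  1/√6254 = 0.012645
W = 10·11.3·(0.096225 − 0.012645) = 9.4445 kWh/t

W = 9.4445 kWh/t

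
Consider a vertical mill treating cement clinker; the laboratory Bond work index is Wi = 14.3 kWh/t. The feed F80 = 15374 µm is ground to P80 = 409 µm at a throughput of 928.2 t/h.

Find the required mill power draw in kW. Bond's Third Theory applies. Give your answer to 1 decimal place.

Bond:  W = 10 Wi (1/√P − 1/√F)
W = 10·14.3·(1/√409 − 1/√15374) = 10·14.3·(0.041382) = 5.9176 kWh/t
Mill draw = 5.9176 × 928.2 = 5492.7 kW

P = 5492.7 kW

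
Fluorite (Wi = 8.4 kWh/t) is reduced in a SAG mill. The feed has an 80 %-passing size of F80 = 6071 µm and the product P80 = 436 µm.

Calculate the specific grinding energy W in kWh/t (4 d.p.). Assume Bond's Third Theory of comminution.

W = 2.9448 kWh/t

W = 10·Wi·(P80^(-½) − F80^(-½))
1/√436 = 0.047891;  1/√6071 = 0.012834
W = 10·8.4·(0.047891 − 0.012834) = 2.9448 kWh/t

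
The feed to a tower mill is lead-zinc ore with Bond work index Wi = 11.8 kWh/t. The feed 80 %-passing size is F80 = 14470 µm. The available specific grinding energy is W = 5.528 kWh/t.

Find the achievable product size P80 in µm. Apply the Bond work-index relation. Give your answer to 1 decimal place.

W = 10 Wi (1/√P80 − 1/√F80)  [Bond]
1/√P80 = 1/√F80 + W/(10·Wi)
  = 5.5280/(10·11.8) + 1/√14470 = 0.046847 + 0.008313 = 0.055161
P80 = (1/0.055161)² = 18.1289² = 328.66 µm

P80 = 328.7 µm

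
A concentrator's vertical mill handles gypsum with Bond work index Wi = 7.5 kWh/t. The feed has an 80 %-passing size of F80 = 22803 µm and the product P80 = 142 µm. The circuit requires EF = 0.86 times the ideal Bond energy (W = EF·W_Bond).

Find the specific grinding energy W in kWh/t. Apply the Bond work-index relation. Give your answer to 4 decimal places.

W = 10 Wi (P80^-0.5 − F80^-0.5)
1/√142 = 0.083918;  1/√22803 = 0.006622
W = 10·7.5·(0.083918 − 0.006622) = 5.7972 kWh/t
W_actual = 0.86 × 5.7972 = 4.9856 kWh/t

W = 4.9856 kWh/t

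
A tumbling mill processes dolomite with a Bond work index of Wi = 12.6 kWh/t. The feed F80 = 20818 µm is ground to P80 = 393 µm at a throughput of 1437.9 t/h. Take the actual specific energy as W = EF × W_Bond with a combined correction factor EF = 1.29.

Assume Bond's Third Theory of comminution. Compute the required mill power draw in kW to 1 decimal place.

P = 10169.6 kW

Bond: W = 10·Wi·(1/√P80 − 1/√F80)
W = 10·12.6·(1/√393 − 1/√20818) = 10·12.6·(0.043513) = 5.4826 kWh/t
With EF = 1.29: W = 5.4826·1.29 = 7.0725 kWh/t
Power = W × throughput = 7.0725 kWh/t × 1437.9 t/h = 10169.6 kW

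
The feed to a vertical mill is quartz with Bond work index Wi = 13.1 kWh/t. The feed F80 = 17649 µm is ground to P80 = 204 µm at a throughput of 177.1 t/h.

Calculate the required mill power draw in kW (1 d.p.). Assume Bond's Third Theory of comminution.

P = 1449.7 kW

W = 10·Wi·[P80^(−½) − F80^(−½)]
W = 10·13.1·(1/√204 − 1/√17649) = 10·13.1·(0.062487) = 8.1858 kWh/t
P = W·T = 8.1858·177.1 = 1449.7 kW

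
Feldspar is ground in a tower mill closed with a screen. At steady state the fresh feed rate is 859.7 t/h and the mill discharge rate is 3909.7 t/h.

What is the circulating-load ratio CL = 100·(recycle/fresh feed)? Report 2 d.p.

CL = 354.77 %

Steady state: M = F + R.
R = M − F = 3909.7 − 859.7 = 3050.0 t/h
CL = 100·R/F = 100·3050.0/859.7 = 354.77 %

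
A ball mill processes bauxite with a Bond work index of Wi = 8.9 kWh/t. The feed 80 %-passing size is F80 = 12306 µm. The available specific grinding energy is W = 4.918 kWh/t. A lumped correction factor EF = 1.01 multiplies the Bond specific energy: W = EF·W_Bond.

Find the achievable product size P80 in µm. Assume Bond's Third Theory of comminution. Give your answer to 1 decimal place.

P80 = 246.2 µm

Bond:  W = 10 Wi (1/√P − 1/√F)
W_Bond = W / EF = 4.918 / 1.01 = 4.8693 kWh/t
⇒ 1/√P80 = W_Bond/(10 Wi) + 1/√F80
  = 4.8693/(10·8.9) + 1/√12306 = 0.054711 + 0.009014 = 0.063726
P80 = (1/0.063726)² = 15.6922² = 246.25 µm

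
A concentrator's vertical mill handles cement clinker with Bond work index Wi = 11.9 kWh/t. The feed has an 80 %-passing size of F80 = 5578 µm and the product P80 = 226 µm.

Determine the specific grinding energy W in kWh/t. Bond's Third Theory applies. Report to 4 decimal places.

Bond: W = 10·Wi·(1/√P80 − 1/√F80)
1/√226 = 0.066519;  1/√5578 = 0.013389
W = 10·11.9·(0.066519 − 0.013389) = 6.3224 kWh/t

W = 6.3224 kWh/t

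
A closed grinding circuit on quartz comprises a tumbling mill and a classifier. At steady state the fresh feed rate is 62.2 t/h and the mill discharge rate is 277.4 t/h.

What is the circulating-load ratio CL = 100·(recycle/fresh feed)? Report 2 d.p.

Discharge = new feed + return, hence
R = M − F = 277.4 − 62.2 = 215.2 t/h
CL = 100·R/F = 100·215.2/62.2 = 345.98 %

CL = 345.98 %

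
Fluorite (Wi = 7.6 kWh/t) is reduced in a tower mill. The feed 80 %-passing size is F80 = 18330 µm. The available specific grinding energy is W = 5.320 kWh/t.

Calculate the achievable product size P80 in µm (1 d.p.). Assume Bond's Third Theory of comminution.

W = 10 Wi / √P80 − 10 Wi / √F80
⇒ 1/√P80 = W/(10·Wi) + 1/√F80
  = 5.3200/(10·7.6) + 1/√18330 = 0.070000 + 0.007386 = 0.077386
P80 = (1/0.077386)² = 12.9222² = 166.98 µm

P80 = 167.0 µm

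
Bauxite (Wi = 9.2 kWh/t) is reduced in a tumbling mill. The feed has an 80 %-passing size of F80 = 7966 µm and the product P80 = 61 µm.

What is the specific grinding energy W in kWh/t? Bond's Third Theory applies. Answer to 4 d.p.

W = 10 Wi (P80^-0.5 − F80^-0.5)
1/√61 = 0.128037;  1/√7966 = 0.011204
W = 10·9.2·(0.128037 − 0.011204) = 10.7486 kWh/t

W = 10.7486 kWh/t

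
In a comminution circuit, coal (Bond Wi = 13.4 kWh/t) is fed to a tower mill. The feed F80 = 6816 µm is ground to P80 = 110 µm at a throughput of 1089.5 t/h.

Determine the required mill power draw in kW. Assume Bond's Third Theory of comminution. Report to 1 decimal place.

P = 12151.5 kW

W = 10 Wi (1/√P80 − 1/√F80)  [Bond]
W = 10·13.4·(1/√110 − 1/√6816) = 10·13.4·(0.083234) = 11.1533 kWh/t
Mill draw = 11.1533 × 1089.5 = 12151.5 kW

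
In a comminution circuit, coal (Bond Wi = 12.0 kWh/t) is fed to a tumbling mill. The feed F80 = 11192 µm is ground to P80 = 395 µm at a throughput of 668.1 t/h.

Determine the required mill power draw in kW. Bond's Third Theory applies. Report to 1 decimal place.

W = 10 Wi / √P80 − 10 Wi / √F80
W = 10·12.0·(1/√395 − 1/√11192) = 10·12.0·(0.040863) = 4.9036 kWh/t
Power = W × throughput = 4.9036 kWh/t × 668.1 t/h = 3276.1 kW

P = 3276.1 kW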